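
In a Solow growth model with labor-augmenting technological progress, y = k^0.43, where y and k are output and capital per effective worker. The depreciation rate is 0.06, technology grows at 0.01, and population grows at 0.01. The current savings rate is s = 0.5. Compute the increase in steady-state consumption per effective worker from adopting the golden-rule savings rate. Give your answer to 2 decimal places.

Δc ≈ 0.03

Break-even investment rate: n + g + δ = 0.01 + 0.01 + 0.06 = 0.08.
Current steady state (s = 0.5): k* = (0.5/0.08)^(1/0.57) ≈ 24.9047, y* = 24.9047^0.43 ≈ 3.9847, c* = (1−0.5)·3.9847 ≈ 1.9924.
Setting f'(k) = n+g+δ gives 0.43·k^(0.43−1) = 0.08, hence k_gold = (0.43/0.08)^(1/0.57) ≈ 19.1146.
y_gold = 19.1146^0.43 ≈ 3.5562, c_gold = y_gold − 0.08·k_gold ≈ 2.0270.
Gain: Δc = 2.0270 − 1.9924 ≈ 0.0347.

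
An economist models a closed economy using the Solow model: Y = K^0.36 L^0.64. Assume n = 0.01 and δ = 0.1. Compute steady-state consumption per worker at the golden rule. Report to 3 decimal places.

c_gold ≈ 1.247

n + δ = 0.01 + 0.1 = 0.11.
Golden rule sets MPK = n+δ: 0.36·k^(0.36−1) = 0.11, so k_gold = (0.36/0.11)^(1/0.64) ≈ 6.3760.
y_gold = 6.3760^0.36 ≈ 1.9482.
c_gold = y_gold − (n+δ)·k_gold = 1.9482 − 0.11·6.3760 ≈ 1.2469.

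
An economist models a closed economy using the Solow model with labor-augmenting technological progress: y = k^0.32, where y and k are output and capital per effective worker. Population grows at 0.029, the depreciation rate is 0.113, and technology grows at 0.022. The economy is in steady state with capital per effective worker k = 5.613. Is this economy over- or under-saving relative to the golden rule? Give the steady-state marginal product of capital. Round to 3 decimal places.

Capital per effective worker breaks even when investment replaces (n + g + δ)·k; here n + g + δ = 0.164.
MPK = 0.32·k^(0.32−1) = 0.32·5.613^(-0.68) ≈ 0.0990.
MPK < 0.164, so the economy is dynamically inefficient (over-saving).

over-saving; MPK ≈ 0.099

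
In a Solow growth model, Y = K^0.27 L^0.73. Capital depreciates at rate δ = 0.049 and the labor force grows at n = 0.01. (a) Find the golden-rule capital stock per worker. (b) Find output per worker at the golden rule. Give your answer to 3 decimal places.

(a) k_gold ≈ 8.032; (b) y_gold ≈ 1.755

Capital per worker breaks even when investment replaces (n + δ)·k; here n + δ = 0.059.
Maximizing c = f(k) − (n+δ)·k gives f'(k) = n+δ, i.e. 0.27·k^(0.27−1) = 0.059, so k_gold = (0.27/0.059)^(1/0.73) ≈ 8.0318.
y_gold = 8.0318^0.27 ≈ 1.7551.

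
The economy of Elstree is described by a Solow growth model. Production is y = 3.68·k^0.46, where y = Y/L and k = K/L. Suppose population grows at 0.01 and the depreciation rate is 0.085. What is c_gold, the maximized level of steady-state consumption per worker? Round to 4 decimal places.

n + δ = 0.01 + 0.085 = 0.095.
Maximizing c = f(k) − (n+δ)·k gives f'(k) = n+δ, i.e. 0.46·3.68·k^(0.46−1) = 0.095, so k_gold = (0.46·3.68/0.095)^(1/0.54) ≈ 207.2279.
y_gold = 3.68·207.2279^0.46 ≈ 42.7971.
c_gold = y_gold − (n+δ)·k_gold = 42.7971 − 0.095·207.2279 ≈ 23.1104.

c_gold ≈ 23.1104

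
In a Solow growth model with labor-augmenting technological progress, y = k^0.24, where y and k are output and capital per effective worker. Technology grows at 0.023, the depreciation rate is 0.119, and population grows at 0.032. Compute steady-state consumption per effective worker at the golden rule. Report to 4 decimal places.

n + g + δ = 0.032 + 0.023 + 0.119 = 0.174.
Golden rule sets MPK = n+g+δ: 0.24·k^(0.24−1) = 0.174, so k_gold = (0.24/0.174)^(1/0.76) ≈ 1.5267.
y_gold = 1.5267^0.24 ≈ 1.1069.
c_gold = y_gold − (n+g+δ)·k_gold = 1.1069 − 0.174·1.5267 ≈ 0.8412.

c_gold ≈ 0.8412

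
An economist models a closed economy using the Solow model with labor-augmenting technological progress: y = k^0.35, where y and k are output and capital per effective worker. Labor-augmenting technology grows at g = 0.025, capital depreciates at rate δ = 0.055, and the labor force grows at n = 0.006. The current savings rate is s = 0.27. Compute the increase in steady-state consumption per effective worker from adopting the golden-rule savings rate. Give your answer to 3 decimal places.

Δc ≈ 0.032

n + g + δ = 0.006 + 0.025 + 0.055 = 0.086.
Current steady state (s = 0.27): k* = (0.27/0.086)^(1/0.65) ≈ 5.8131, y* = 5.8131^0.35 ≈ 1.8516, c* = (1−0.27)·1.8516 ≈ 1.3517.
Setting f'(k) = n+g+δ gives 0.35·k^(0.35−1) = 0.086, hence k_gold = (0.35/0.086)^(1/0.65) ≈ 8.6656.
y_gold = 8.6656^0.35 ≈ 2.1293, c_gold = y_gold − 0.086·k_gold ≈ 1.3840.
Gain: Δc = 1.3840 − 1.3517 ≈ 0.0324.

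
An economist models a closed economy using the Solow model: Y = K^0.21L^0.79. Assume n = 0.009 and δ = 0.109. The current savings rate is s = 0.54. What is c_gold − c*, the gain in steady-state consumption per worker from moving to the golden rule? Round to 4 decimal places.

Break-even investment rate: n + δ = 0.009 + 0.109 = 0.118.
Current steady state (s = 0.54): k* = (0.54/0.118)^(1/0.79) ≈ 6.8563, y* = 6.8563^0.21 ≈ 1.4982, c* = (1−0.54)·1.4982 ≈ 0.6892.
Maximizing c = f(k) − (n+δ)·k gives f'(k) = n+δ, i.e. 0.21·k^(0.21−1) = 0.118, so k_gold = (0.21/0.118)^(1/0.79) ≈ 2.0744.
y_gold = 2.0744^0.21 ≈ 1.1656, c_gold = y_gold − 0.118·k_gold ≈ 0.9208.
Gain: Δc = 0.9208 − 0.6892 ≈ 0.2316.

Δc ≈ 0.2316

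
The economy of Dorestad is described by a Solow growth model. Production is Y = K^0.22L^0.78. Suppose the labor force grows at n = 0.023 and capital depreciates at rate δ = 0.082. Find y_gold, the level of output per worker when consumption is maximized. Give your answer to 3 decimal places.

The effective depreciation rate is n + δ = 0.023 + 0.082 = 0.105.
Maximizing c = f(k) − (n+δ)·k gives f'(k) = n+δ, i.e. 0.22·k^(0.22−1) = 0.105, so k_gold = (0.22/0.105)^(1/0.78) ≈ 2.5813.
Output: y_gold = k_gold^0.22 = 2.5813^0.22 ≈ 1.2320.

y_gold ≈ 1.232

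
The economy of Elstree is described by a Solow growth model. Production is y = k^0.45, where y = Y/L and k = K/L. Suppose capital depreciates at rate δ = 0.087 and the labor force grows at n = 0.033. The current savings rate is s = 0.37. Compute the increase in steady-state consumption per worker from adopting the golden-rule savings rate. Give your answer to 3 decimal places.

Δc ≈ 0.039

The effective depreciation rate is n + δ = 0.033 + 0.087 = 0.12.
Current steady state (s = 0.37): k* = (0.37/0.12)^(1/0.55) ≈ 7.7469, y* = 7.7469^0.45 ≈ 2.5125, c* = (1−0.37)·2.5125 ≈ 1.5829.
Maximizing c = f(k) − (n+δ)·k gives f'(k) = n+δ, i.e. 0.45·k^(0.45−1) = 0.12, so k_gold = (0.45/0.12)^(1/0.55) ≈ 11.0584.
y_gold = 11.0584^0.45 ≈ 2.9489, c_gold = y_gold − 0.12·k_gold ≈ 1.6219.
Gain: Δc = 1.6219 − 1.5829 ≈ 0.0390.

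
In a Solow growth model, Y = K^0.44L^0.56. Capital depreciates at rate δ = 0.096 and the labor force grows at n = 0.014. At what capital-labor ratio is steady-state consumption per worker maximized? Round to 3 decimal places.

k_gold ≈ 11.888

Capital per worker breaks even when investment replaces (n + δ)·k; here n + δ = 0.11.
Golden rule sets MPK = n+δ: 0.44·k^(0.44−1) = 0.11, so k_gold = (0.44/0.11)^(1/0.56) ≈ 11.8880.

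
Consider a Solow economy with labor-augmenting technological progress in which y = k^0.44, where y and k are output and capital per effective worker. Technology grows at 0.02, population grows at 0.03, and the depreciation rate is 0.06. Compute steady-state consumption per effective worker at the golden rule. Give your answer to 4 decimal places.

Capital per effective worker breaks even when investment replaces (n + g + δ)·k; here n + g + δ = 0.11.
Maximizing c = f(k) − (n+g+δ)·k gives f'(k) = n+g+δ, i.e. 0.44·k^(0.44−1) = 0.11, so k_gold = (0.44/0.11)^(1/0.56) ≈ 11.8880.
y_gold = 11.8880^0.44 ≈ 2.9720.
c_gold = y_gold − (n+g+δ)·k_gold = 2.9720 − 0.11·11.8880 ≈ 1.6643.

c_gold ≈ 1.6643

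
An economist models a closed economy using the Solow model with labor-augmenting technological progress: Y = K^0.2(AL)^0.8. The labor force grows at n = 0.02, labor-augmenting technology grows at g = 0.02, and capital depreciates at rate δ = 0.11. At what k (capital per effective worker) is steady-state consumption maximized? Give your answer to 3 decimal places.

The effective depreciation rate is n + g + δ = 0.02 + 0.02 + 0.11 = 0.15.
Maximizing c = f(k) − (n+g+δ)·k gives f'(k) = n+g+δ, i.e. 0.2·k^(0.2−1) = 0.15, so k_gold = (0.2/0.15)^(1/0.8) ≈ 1.4328.

k_gold ≈ 1.433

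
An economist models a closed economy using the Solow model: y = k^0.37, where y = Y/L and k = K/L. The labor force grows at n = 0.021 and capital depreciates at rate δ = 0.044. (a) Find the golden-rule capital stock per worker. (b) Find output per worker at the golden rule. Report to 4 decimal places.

(a) k_gold ≈ 15.8078; (b) y_gold ≈ 2.7770

n + δ = 0.021 + 0.044 = 0.065.
Golden rule sets MPK = n+δ: 0.37·k^(0.37−1) = 0.065, so k_gold = (0.37/0.065)^(1/0.63) ≈ 15.8078.
y_gold = 15.8078^0.37 ≈ 2.7770.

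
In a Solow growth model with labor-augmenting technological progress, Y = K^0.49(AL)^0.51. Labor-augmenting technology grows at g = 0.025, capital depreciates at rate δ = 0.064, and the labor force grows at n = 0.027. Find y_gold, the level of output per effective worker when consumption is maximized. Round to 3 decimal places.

y_gold ≈ 3.992

Capital per effective worker breaks even when investment replaces (n + g + δ)·k; here n + g + δ = 0.116.
At the golden rule the marginal product of capital equals n+g+δ: 0.49·k^(0.49−1) = 0.116. Solving, k_gold = (0.49/0.116)^(1/0.51) ≈ 16.8631.
Output: y_gold = k_gold^0.49 = 16.8631^0.49 ≈ 3.9921.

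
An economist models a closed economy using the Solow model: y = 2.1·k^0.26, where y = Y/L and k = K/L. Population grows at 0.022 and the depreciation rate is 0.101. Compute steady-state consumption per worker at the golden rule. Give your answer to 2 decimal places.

c_gold ≈ 2.62

The effective depreciation rate is n + δ = 0.022 + 0.101 = 0.123.
Maximizing c = f(k) − (n+δ)·k gives f'(k) = n+δ, i.e. 0.26·2.1·k^(0.26−1) = 0.123, so k_gold = (0.26·2.1/0.123)^(1/0.74) ≈ 7.4940.
y_gold = 2.1·7.4940^0.26 ≈ 3.5452.
c_gold = y_gold − (n+δ)·k_gold = 3.5452 − 0.123·7.4940 ≈ 2.6235.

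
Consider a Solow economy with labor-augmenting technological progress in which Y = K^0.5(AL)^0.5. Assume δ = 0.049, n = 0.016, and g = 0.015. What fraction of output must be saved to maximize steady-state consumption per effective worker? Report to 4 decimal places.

Break-even investment rate: n + g + δ = 0.016 + 0.015 + 0.049 = 0.08.
At the golden rule MPK = n+g+δ, and in any Cobb-Douglas steady state s = (n+g+δ)·k/y = MPK·k/y = capital's share 0.5.

s_gold = 0.5000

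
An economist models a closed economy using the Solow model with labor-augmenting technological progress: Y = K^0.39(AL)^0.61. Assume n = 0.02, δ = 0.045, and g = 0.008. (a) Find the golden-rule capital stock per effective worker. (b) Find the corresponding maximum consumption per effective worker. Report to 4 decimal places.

Break-even investment rate: n + g + δ = 0.02 + 0.008 + 0.045 = 0.073.
Setting f'(k) = n+g+δ gives 0.39·k^(0.39−1) = 0.073, hence k_gold = (0.39/0.073)^(1/0.61) ≈ 15.5962.
y_gold = 15.5962^0.39 ≈ 2.9193; c_gold = y_gold − 0.073·k_gold ≈ 1.7808.

(a) k_gold ≈ 15.5962; (b) c_gold ≈ 1.7808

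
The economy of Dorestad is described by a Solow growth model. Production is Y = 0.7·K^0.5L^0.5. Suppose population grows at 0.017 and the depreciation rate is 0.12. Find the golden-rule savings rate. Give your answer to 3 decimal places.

s_gold = 0.500

The effective depreciation rate is n + δ = 0.017 + 0.12 = 0.137.
At the golden rule MPK = n+δ, and in any Cobb-Douglas steady state s = (n+δ)·k/y = MPK·k/y = capital's share 0.5.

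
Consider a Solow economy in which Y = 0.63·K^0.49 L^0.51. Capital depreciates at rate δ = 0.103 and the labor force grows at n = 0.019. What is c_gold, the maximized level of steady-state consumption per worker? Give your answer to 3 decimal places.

c_gold ≈ 0.784

Break-even investment rate: n + δ = 0.019 + 0.103 = 0.122.
Setting f'(k) = n+δ gives 0.49·0.63·k^(0.49−1) = 0.122, hence k_gold = (0.49·0.63/0.122)^(1/0.51) ≈ 6.1737.
y_gold = 0.63·6.1737^0.49 ≈ 1.5371.
c_gold = y_gold − (n+δ)·k_gold = 1.5371 − 0.122·6.1737 ≈ 0.7839.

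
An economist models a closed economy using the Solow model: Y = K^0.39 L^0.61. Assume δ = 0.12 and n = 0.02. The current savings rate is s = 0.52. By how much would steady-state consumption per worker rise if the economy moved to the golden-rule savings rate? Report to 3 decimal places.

The effective depreciation rate is n + δ = 0.02 + 0.12 = 0.14.
Current steady state (s = 0.52): k* = (0.52/0.14)^(1/0.61) ≈ 8.5945, y* = 8.5945^0.39 ≈ 2.3139, c* = (1−0.52)·2.3139 ≈ 1.1107.
Maximizing c = f(k) − (n+δ)·k gives f'(k) = n+δ, i.e. 0.39·k^(0.39−1) = 0.14, so k_gold = (0.39/0.14)^(1/0.61) ≈ 5.3630.
y_gold = 5.3630^0.39 ≈ 1.9252, c_gold = y_gold − 0.14·k_gold ≈ 1.1743.
Gain: Δc = 1.1743 − 1.1107 ≈ 0.0637.

Δc ≈ 0.064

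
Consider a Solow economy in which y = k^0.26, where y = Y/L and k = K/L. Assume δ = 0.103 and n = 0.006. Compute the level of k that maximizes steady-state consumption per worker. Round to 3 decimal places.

The effective depreciation rate is n + δ = 0.006 + 0.103 = 0.109.
Setting f'(k) = n+δ gives 0.26·k^(0.26−1) = 0.109, hence k_gold = (0.26/0.109)^(1/0.74) ≈ 3.2374.

k_gold ≈ 3.237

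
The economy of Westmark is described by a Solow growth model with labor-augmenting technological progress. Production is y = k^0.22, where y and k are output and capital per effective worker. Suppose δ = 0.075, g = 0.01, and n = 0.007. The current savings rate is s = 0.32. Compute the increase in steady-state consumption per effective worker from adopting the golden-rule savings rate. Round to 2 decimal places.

Break-even investment rate: n + g + δ = 0.007 + 0.01 + 0.075 = 0.092.
Current steady state (s = 0.32): k* = (0.32/0.092)^(1/0.78) ≈ 4.9437, y* = 4.9437^0.22 ≈ 1.4213, c* = (1−0.32)·1.4213 ≈ 0.9665.
Golden rule sets MPK = n+g+δ: 0.22·k^(0.22−1) = 0.092, so k_gold = (0.22/0.092)^(1/0.78) ≈ 3.0579.
y_gold = 3.0579^0.22 ≈ 1.2788, c_gold = y_gold − 0.092·k_gold ≈ 0.9974.
Gain: Δc = 0.9974 − 0.9665 ≈ 0.0309.

Δc ≈ 0.03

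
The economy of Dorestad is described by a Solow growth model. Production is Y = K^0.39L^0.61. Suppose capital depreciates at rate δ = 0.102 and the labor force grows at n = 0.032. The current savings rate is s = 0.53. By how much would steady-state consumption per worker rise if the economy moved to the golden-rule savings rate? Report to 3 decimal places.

Δc ≈ 0.076

Capital per worker breaks even when investment replaces (n + δ)·k; here n + δ = 0.134.
Current steady state (s = 0.53): k* = (0.53/0.134)^(1/0.61) ≈ 9.5273, y* = 9.5273^0.39 ≈ 2.4088, c* = (1−0.53)·2.4088 ≈ 1.1321.
Setting f'(k) = n+δ gives 0.39·k^(0.39−1) = 0.134, hence k_gold = (0.39/0.134)^(1/0.61) ≈ 5.7622.
y_gold = 5.7622^0.39 ≈ 1.9798, c_gold = y_gold − 0.134·k_gold ≈ 1.2077.
Gain: Δc = 1.2077 − 1.1321 ≈ 0.0756.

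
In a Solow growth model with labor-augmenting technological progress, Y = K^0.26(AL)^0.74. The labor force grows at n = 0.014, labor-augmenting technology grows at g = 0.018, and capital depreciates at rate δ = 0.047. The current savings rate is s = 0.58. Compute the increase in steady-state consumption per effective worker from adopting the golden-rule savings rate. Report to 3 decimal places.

Δc ≈ 0.278

The effective depreciation rate is n + g + δ = 0.014 + 0.018 + 0.047 = 0.079.
Current steady state (s = 0.58): k* = (0.58/0.079)^(1/0.74) ≈ 14.7911, y* = 14.7911^0.26 ≈ 2.0147, c* = (1−0.58)·2.0147 ≈ 0.8462.
At the golden rule the marginal product of capital equals n+g+δ: 0.26·k^(0.26−1) = 0.079. Solving, k_gold = (0.26/0.079)^(1/0.74) ≈ 5.0017.
y_gold = 5.0017^0.26 ≈ 1.5197, c_gold = y_gold − 0.079·k_gold ≈ 1.1246.
Gain: Δc = 1.1246 − 0.8462 ≈ 0.2785.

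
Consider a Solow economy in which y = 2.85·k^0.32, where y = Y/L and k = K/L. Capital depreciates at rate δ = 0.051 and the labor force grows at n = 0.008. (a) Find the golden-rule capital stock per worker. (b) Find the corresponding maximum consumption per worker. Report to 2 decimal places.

(a) k_gold ≈ 56.07; (b) c_gold ≈ 7.03

The effective depreciation rate is n + δ = 0.008 + 0.051 = 0.059.
Golden rule sets MPK = n+δ: 0.32·2.85·k^(0.32−1) = 0.059, so k_gold = (0.32·2.85/0.059)^(1/0.68) ≈ 56.0711.
y_gold = 2.85·56.0711^0.32 ≈ 10.3381; c_gold = y_gold − 0.059·k_gold ≈ 7.0299.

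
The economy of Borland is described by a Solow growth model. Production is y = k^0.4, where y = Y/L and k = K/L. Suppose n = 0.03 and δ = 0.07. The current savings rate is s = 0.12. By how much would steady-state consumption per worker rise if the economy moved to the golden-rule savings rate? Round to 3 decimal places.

Δc ≈ 0.518

n + δ = 0.03 + 0.07 = 0.1.
Current steady state (s = 0.12): k* = (0.12/0.1)^(1/0.6) ≈ 1.3551, y* = 1.3551^0.4 ≈ 1.1292, c* = (1−0.12)·1.1292 ≈ 0.9937.
Setting f'(k) = n+δ gives 0.4·k^(0.4−1) = 0.1, hence k_gold = (0.4/0.1)^(1/0.6) ≈ 10.0794.
y_gold = 10.0794^0.4 ≈ 2.5198, c_gold = y_gold − 0.1·k_gold ≈ 1.5119.
Gain: Δc = 1.5119 − 0.9937 ≈ 0.5182.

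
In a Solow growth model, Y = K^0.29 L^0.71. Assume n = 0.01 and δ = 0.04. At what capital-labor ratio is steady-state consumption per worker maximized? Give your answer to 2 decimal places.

k_gold ≈ 11.89

n + δ = 0.01 + 0.04 = 0.05.
Maximizing c = f(k) − (n+δ)·k gives f'(k) = n+δ, i.e. 0.29·k^(0.29−1) = 0.05, so k_gold = (0.29/0.05)^(1/0.71) ≈ 11.8919.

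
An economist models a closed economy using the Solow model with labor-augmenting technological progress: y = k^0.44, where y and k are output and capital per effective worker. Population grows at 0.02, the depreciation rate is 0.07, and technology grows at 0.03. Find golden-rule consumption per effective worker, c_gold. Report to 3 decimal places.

c_gold ≈ 1.554

Break-even investment rate: n + g + δ = 0.02 + 0.03 + 0.07 = 0.12.
Golden rule sets MPK = n+g+δ: 0.44·k^(0.44−1) = 0.12, so k_gold = (0.44/0.12)^(1/0.56) ≈ 10.1772.
y_gold = 10.1772^0.44 ≈ 2.7756.
c_gold = y_gold − (n+g+δ)·k_gold = 2.7756 − 0.12·10.1772 ≈ 1.5543.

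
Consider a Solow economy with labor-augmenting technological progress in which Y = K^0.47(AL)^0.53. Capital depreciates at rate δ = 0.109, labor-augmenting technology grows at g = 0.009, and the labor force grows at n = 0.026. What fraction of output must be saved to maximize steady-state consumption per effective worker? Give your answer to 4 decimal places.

s_gold = 0.4700

n + g + δ = 0.026 + 0.009 + 0.109 = 0.144.
At the golden rule MPK = n+g+δ, and in any Cobb-Douglas steady state s = (n+g+δ)·k/y = MPK·k/y = capital's share 0.47.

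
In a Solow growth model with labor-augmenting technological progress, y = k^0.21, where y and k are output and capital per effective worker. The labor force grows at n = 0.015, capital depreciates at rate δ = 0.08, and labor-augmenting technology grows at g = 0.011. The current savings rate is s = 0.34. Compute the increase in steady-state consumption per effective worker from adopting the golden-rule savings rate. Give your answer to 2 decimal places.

Δc ≈ 0.05

Capital per effective worker breaks even when investment replaces (n + g + δ)·k; here n + g + δ = 0.106.
Current steady state (s = 0.34): k* = (0.34/0.106)^(1/0.79) ≈ 4.3725, y* = 4.3725^0.21 ≈ 1.3632, c* = (1−0.34)·1.3632 ≈ 0.8997.
Maximizing c = f(k) − (n+g+δ)·k gives f'(k) = n+g+δ, i.e. 0.21·k^(0.21−1) = 0.106, so k_gold = (0.21/0.106)^(1/0.79) ≈ 2.3760.
y_gold = 2.3760^0.21 ≈ 1.1993, c_gold = y_gold − 0.106·k_gold ≈ 0.9474.
Gain: Δc = 0.9474 − 0.8997 ≈ 0.0477.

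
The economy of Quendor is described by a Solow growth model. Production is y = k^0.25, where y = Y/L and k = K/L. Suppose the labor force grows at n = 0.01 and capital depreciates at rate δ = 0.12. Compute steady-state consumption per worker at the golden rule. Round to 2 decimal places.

c_gold ≈ 0.93

The effective depreciation rate is n + δ = 0.01 + 0.12 = 0.13.
At the golden rule the marginal product of capital equals n+δ: 0.25·k^(0.25−1) = 0.13. Solving, k_gold = (0.25/0.13)^(1/0.75) ≈ 2.3915.
y_gold = 2.3915^0.25 ≈ 1.2436.
c_gold = y_gold − (n+δ)·k_gold = 1.2436 − 0.13·2.3915 ≈ 0.9327.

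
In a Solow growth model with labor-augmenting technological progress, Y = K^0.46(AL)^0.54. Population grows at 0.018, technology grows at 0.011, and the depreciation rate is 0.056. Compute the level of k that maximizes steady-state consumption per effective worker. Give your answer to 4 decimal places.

Capital per effective worker breaks even when investment replaces (n + g + δ)·k; here n + g + δ = 0.085.
At the golden rule the marginal product of capital equals n+g+δ: 0.46·k^(0.46−1) = 0.085. Solving, k_gold = (0.46/0.085)^(1/0.54) ≈ 22.8053.

k_gold ≈ 22.8053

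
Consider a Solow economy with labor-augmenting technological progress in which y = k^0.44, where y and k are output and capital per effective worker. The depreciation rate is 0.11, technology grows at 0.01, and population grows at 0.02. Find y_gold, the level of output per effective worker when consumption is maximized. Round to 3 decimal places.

y_gold ≈ 2.459

n + g + δ = 0.02 + 0.01 + 0.11 = 0.14.
Golden rule sets MPK = n+g+δ: 0.44·k^(0.44−1) = 0.14, so k_gold = (0.44/0.14)^(1/0.56) ≈ 7.7282.
Output: y_gold = k_gold^0.44 = 7.7282^0.44 ≈ 2.4590.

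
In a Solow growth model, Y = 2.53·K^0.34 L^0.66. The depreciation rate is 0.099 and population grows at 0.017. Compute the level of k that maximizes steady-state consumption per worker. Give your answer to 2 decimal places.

k_gold ≈ 20.82

n + δ = 0.017 + 0.099 = 0.116.
Setting f'(k) = n+δ gives 0.34·2.53·k^(0.34−1) = 0.116, hence k_gold = (0.34·2.53/0.116)^(1/0.66) ≈ 20.8159.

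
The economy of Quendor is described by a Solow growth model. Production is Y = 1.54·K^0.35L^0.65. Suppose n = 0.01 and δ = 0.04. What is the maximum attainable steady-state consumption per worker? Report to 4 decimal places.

c_gold ≈ 3.6013

The effective depreciation rate is n + δ = 0.01 + 0.04 = 0.05.
Setting f'(k) = n+δ gives 0.35·1.54·k^(0.35−1) = 0.05, hence k_gold = (0.35·1.54/0.05)^(1/0.65) ≈ 38.7833.
y_gold = 1.54·38.7833^0.35 ≈ 5.5405.
c_gold = y_gold − (n+δ)·k_gold = 5.5405 − 0.05·38.7833 ≈ 3.6013.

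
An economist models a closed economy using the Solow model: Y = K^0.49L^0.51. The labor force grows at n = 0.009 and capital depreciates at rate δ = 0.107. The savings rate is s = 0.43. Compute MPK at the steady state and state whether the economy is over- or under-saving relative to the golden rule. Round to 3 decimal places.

under-saving; MPK ≈ 0.132

The effective depreciation rate is n + δ = 0.009 + 0.107 = 0.116.
Steady-state k*: s·k^0.49 = 0.116·k gives k* = (0.43/0.116)^(1/0.51) ≈ 13.0529.
MPK = 0.49·13.0529^(-0.51) ≈ 0.1322.
MPK > n+δ = 0.116, so the economy is dynamically efficient (under-saving).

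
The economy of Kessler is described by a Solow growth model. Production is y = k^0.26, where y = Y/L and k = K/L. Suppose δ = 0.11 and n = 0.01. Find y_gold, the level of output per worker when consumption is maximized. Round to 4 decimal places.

Break-even investment rate: n + δ = 0.01 + 0.11 = 0.12.
Setting f'(k) = n+δ gives 0.26·k^(0.26−1) = 0.12, hence k_gold = (0.26/0.12)^(1/0.74) ≈ 2.8430.
Output: y_gold = k_gold^0.26 = 2.8430^0.26 ≈ 1.3121.

y_gold ≈ 1.3121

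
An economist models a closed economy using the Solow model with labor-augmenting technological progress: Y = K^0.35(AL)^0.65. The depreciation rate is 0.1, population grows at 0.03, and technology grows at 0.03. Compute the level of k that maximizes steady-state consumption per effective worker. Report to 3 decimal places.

Capital per effective worker breaks even when investment replaces (n + g + δ)·k; here n + g + δ = 0.16.
Maximizing c = f(k) − (n+g+δ)·k gives f'(k) = n+g+δ, i.e. 0.35·k^(0.35−1) = 0.16, so k_gold = (0.35/0.16)^(1/0.65) ≈ 3.3342.

k_gold ≈ 3.334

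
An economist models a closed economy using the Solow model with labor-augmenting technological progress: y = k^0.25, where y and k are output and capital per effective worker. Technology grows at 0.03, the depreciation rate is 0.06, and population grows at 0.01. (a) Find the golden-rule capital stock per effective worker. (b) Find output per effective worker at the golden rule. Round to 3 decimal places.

Capital per effective worker breaks even when investment replaces (n + g + δ)·k; here n + g + δ = 0.1.
Maximizing c = f(k) − (n+g+δ)·k gives f'(k) = n+g+δ, i.e. 0.25·k^(0.25−1) = 0.1, so k_gold = (0.25/0.1)^(1/0.75) ≈ 3.3930.
y_gold = 3.3930^0.25 ≈ 1.3572.

(a) k_gold ≈ 3.393; (b) y_gold ≈ 1.357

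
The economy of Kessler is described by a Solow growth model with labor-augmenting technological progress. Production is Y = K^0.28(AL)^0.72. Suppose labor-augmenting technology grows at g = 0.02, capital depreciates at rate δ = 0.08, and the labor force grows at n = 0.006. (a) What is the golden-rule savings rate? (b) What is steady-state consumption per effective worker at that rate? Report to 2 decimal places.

The effective depreciation rate is n + g + δ = 0.006 + 0.02 + 0.08 = 0.106.
For Cobb-Douglas, s_gold equals capital's share: s_gold = 0.28.
Maximizing c = f(k) − (n+g+δ)·k gives f'(k) = n+g+δ, i.e. 0.28·k^(0.28−1) = 0.106, so k_gold = (0.28/0.106)^(1/0.72) ≈ 3.8539.
y_gold = 3.8539^0.28 ≈ 1.4590; c_gold = (1−0.28)·y_gold ≈ 1.0505.

(a) s_gold = 0.28; (b) c_gold ≈ 1.05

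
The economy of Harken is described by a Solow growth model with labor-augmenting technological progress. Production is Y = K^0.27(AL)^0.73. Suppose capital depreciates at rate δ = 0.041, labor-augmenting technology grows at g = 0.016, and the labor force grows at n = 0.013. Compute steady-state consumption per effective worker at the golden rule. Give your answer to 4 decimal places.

c_gold ≈ 1.2027

n + g + δ = 0.013 + 0.016 + 0.041 = 0.07.
Setting f'(k) = n+g+δ gives 0.27·k^(0.27−1) = 0.07, hence k_gold = (0.27/0.07)^(1/0.73) ≈ 6.3548.
y_gold = 6.3548^0.27 ≈ 1.6475.
c_gold = y_gold − (n+g+δ)·k_gold = 1.6475 − 0.07·6.3548 ≈ 1.2027.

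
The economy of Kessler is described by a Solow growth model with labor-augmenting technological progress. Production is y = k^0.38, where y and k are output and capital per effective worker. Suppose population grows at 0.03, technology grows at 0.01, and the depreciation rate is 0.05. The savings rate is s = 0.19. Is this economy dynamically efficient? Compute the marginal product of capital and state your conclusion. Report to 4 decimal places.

The effective depreciation rate is n + g + δ = 0.03 + 0.01 + 0.05 = 0.09.
Steady-state k*: s·k^0.38 = 0.09·k gives k* = (0.19/0.09)^(1/0.62) ≈ 3.3374.
MPK = 0.38·3.3374^(-0.62) ≈ 0.1800.
MPK > n+g+δ = 0.09, so the economy is dynamically efficient (under-saving).

dynamically efficient; MPK ≈ 0.1800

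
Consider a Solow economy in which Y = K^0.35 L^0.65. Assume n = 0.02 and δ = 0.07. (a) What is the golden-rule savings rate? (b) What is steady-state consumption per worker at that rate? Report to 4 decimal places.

(a) s_gold = 0.3500; (b) c_gold ≈ 1.3506

Break-even investment rate: n + δ = 0.02 + 0.07 = 0.09.
For Cobb-Douglas, s_gold equals capital's share: s_gold = 0.35.
At the golden rule the marginal product of capital equals n+δ: 0.35·k^(0.35−1) = 0.09. Solving, k_gold = (0.35/0.09)^(1/0.65) ≈ 8.0802.
y_gold = 8.0802^0.35 ≈ 2.0778; c_gold = (1−0.35)·y_gold ≈ 1.3506.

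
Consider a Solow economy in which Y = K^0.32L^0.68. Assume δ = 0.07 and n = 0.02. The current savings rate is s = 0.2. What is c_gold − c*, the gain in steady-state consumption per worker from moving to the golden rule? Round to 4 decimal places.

Δc ≈ 0.0704

Capital per worker breaks even when investment replaces (n + δ)·k; here n + δ = 0.09.
Current steady state (s = 0.2): k* = (0.2/0.09)^(1/0.68) ≈ 3.2358, y* = 3.2358^0.32 ≈ 1.4561, c* = (1−0.2)·1.4561 ≈ 1.1649.
Maximizing c = f(k) − (n+δ)·k gives f'(k) = n+δ, i.e. 0.32·k^(0.32−1) = 0.09, so k_gold = (0.32/0.09)^(1/0.68) ≈ 6.4589.
y_gold = 6.4589^0.32 ≈ 1.8166, c_gold = y_gold − 0.09·k_gold ≈ 1.2353.
Gain: Δc = 1.2353 − 1.1649 ≈ 0.0704.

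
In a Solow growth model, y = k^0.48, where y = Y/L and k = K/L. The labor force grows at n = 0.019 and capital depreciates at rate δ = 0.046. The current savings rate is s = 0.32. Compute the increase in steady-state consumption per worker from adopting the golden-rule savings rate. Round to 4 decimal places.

Δc ≈ 0.3312

n + δ = 0.019 + 0.046 = 0.065.
Current steady state (s = 0.32): k* = (0.32/0.065)^(1/0.52) ≈ 21.4400, y* = 21.4400^0.48 ≈ 4.3550, c* = (1−0.32)·4.3550 ≈ 2.9614.
At the golden rule the marginal product of capital equals n+δ: 0.48·k^(0.48−1) = 0.065. Solving, k_gold = (0.48/0.065)^(1/0.52) ≈ 46.7586.
y_gold = 46.7586^0.48 ≈ 6.3319, c_gold = y_gold − 0.065·k_gold ≈ 3.2926.
Gain: Δc = 3.2926 − 2.9614 ≈ 0.3312.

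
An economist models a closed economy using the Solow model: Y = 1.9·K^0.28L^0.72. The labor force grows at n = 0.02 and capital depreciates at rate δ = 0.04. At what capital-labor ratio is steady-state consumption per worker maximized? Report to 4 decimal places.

k_gold ≈ 20.7173

n + δ = 0.02 + 0.04 = 0.06.
Setting f'(k) = n+δ gives 0.28·1.9·k^(0.28−1) = 0.06, hence k_gold = (0.28·1.9/0.06)^(1/0.72) ≈ 20.7173.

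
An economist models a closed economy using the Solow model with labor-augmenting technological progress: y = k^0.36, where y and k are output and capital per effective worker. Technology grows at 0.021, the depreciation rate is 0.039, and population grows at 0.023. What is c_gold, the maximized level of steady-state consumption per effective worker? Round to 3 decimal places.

c_gold ≈ 1.461

Break-even investment rate: n + g + δ = 0.023 + 0.021 + 0.039 = 0.083.
Setting f'(k) = n+g+δ gives 0.36·k^(0.36−1) = 0.083, hence k_gold = (0.36/0.083)^(1/0.64) ≈ 9.9006.
y_gold = 9.9006^0.36 ≈ 2.2826.
c_gold = y_gold − (n+g+δ)·k_gold = 2.2826 − 0.083·9.9006 ≈ 1.4609.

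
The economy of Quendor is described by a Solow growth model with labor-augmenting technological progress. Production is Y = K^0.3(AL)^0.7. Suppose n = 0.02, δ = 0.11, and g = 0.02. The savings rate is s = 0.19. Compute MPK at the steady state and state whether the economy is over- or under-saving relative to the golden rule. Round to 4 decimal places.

under-saving; MPK ≈ 0.2368

Break-even investment rate: n + g + δ = 0.02 + 0.02 + 0.11 = 0.15.
Steady-state k*: s·k^0.3 = 0.15·k gives k* = (0.19/0.15)^(1/0.7) ≈ 1.4017.
MPK = 0.3·1.4017^(-0.7) ≈ 0.2368.
MPK > n+g+δ = 0.15, so the economy is dynamically efficient (under-saving).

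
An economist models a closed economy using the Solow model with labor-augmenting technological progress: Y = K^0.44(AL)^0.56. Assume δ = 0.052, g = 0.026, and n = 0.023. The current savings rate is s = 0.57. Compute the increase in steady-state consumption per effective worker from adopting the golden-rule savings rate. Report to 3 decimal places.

The effective depreciation rate is n + g + δ = 0.023 + 0.026 + 0.052 = 0.101.
Current steady state (s = 0.57): k* = (0.57/0.101)^(1/0.56) ≈ 21.9816, y* = 21.9816^0.44 ≈ 3.8950, c* = (1−0.57)·3.8950 ≈ 1.6748.
At the golden rule the marginal product of capital equals n+g+δ: 0.44·k^(0.44−1) = 0.101. Solving, k_gold = (0.44/0.101)^(1/0.56) ≈ 13.8454.
y_gold = 13.8454^0.44 ≈ 3.1782, c_gold = y_gold − 0.101·k_gold ≈ 1.7798.
Gain: Δc = 1.7798 − 1.6748 ≈ 0.1049.

Δc ≈ 0.105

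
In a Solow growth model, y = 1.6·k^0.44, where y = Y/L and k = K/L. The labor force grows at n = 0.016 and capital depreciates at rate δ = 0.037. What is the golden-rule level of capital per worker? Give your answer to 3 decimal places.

k_gold ≈ 101.365

The effective depreciation rate is n + δ = 0.016 + 0.037 = 0.053.
Golden rule sets MPK = n+δ: 0.44·1.6·k^(0.44−1) = 0.053, so k_gold = (0.44·1.6/0.053)^(1/0.56) ≈ 101.3648.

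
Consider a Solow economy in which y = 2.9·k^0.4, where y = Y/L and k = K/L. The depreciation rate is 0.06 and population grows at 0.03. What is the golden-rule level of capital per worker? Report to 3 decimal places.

k_gold ≈ 70.853

n + δ = 0.03 + 0.06 = 0.09.
Setting f'(k) = n+δ gives 0.4·2.9·k^(0.4−1) = 0.09, hence k_gold = (0.4·2.9/0.09)^(1/0.6) ≈ 70.8531.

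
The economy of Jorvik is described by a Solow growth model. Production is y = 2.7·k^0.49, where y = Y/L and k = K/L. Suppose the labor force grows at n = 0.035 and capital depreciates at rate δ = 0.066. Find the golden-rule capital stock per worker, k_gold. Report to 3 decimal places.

Break-even investment rate: n + δ = 0.035 + 0.066 = 0.101.
Maximizing c = f(k) − (n+δ)·k gives f'(k) = n+δ, i.e. 0.49·2.7·k^(0.49−1) = 0.101, so k_gold = (0.49·2.7/0.101)^(1/0.51) ≈ 155.1185.

k_gold ≈ 155.119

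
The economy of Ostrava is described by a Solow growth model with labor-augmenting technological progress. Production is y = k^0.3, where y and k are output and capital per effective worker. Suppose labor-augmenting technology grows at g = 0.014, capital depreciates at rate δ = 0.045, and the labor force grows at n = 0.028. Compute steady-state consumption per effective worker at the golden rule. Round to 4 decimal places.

c_gold ≈ 1.1899

Break-even investment rate: n + g + δ = 0.028 + 0.014 + 0.045 = 0.087.
Setting f'(k) = n+g+δ gives 0.3·k^(0.3−1) = 0.087, hence k_gold = (0.3/0.087)^(1/0.7) ≈ 5.8614.
y_gold = 5.8614^0.3 ≈ 1.6998.
c_gold = y_gold − (n+g+δ)·k_gold = 1.6998 − 0.087·5.8614 ≈ 1.1899.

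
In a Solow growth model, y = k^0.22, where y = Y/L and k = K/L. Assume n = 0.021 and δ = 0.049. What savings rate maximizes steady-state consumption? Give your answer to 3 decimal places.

s_gold = 0.220

Capital per worker breaks even when investment replaces (n + δ)·k; here n + δ = 0.07.
At the golden rule MPK = n+δ, and in any Cobb-Douglas steady state s = (n+δ)·k/y = MPK·k/y = capital's share 0.22.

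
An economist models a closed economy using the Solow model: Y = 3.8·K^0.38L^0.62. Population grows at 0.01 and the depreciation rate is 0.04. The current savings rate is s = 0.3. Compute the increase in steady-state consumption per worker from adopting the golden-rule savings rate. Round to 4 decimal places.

Δc ≈ 0.4303

n + δ = 0.01 + 0.04 = 0.05.
Current steady state (s = 0.3): k* = (0.3·3.8/0.05)^(1/0.62) ≈ 154.9592, y* = 3.8·154.9592^0.38 ≈ 25.8265, c* = (1−0.3)·25.8265 ≈ 18.0786.
At the golden rule the marginal product of capital equals n+δ: 0.38·3.8·k^(0.38−1) = 0.05. Solving, k_gold = (0.38·3.8/0.05)^(1/0.62) ≈ 226.8830.
y_gold = 3.8·226.8830^0.38 ≈ 29.8530, c_gold = y_gold − 0.05·k_gold ≈ 18.5089.
Gain: Δc = 18.5089 − 18.0786 ≈ 0.4303.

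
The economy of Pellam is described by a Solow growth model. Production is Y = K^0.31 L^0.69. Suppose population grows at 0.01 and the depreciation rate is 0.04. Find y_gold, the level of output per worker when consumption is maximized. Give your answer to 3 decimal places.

Break-even investment rate: n + δ = 0.01 + 0.04 = 0.05.
Maximizing c = f(k) − (n+δ)·k gives f'(k) = n+δ, i.e. 0.31·k^(0.31−1) = 0.05, so k_gold = (0.31/0.05)^(1/0.69) ≈ 14.0732.
Output: y_gold = k_gold^0.31 = 14.0732^0.31 ≈ 2.2699.

y_gold ≈ 2.270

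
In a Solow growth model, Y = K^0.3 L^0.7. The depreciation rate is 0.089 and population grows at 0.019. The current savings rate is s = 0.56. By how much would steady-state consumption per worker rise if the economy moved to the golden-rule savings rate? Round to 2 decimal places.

Capital per worker breaks even when investment replaces (n + δ)·k; here n + δ = 0.108.
Current steady state (s = 0.56): k* = (0.56/0.108)^(1/0.7) ≈ 10.4976, y* = 10.4976^0.3 ≈ 2.0245, c* = (1−0.56)·2.0245 ≈ 0.8908.
Setting f'(k) = n+δ gives 0.3·k^(0.3−1) = 0.108, hence k_gold = (0.3/0.108)^(1/0.7) ≈ 4.3038.
y_gold = 4.3038^0.3 ≈ 1.5494, c_gold = y_gold − 0.108·k_gold ≈ 1.0846.
Gain: Δc = 1.0846 − 0.8908 ≈ 0.1938.

Δc ≈ 0.19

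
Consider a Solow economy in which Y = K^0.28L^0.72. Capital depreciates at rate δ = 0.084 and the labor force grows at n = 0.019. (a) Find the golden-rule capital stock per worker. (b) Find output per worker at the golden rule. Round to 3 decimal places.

(a) k_gold ≈ 4.011; (b) y_gold ≈ 1.475

The effective depreciation rate is n + δ = 0.019 + 0.084 = 0.103.
Golden rule sets MPK = n+δ: 0.28·k^(0.28−1) = 0.103, so k_gold = (0.28/0.103)^(1/0.72) ≈ 4.0107.
y_gold = 4.0107^0.28 ≈ 1.4754.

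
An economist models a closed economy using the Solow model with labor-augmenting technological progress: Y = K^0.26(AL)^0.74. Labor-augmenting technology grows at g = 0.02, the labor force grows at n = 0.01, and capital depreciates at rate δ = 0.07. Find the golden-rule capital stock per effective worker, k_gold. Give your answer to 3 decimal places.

k_gold ≈ 3.637

Capital per effective worker breaks even when investment replaces (n + g + δ)·k; here n + g + δ = 0.1.
At the golden rule the marginal product of capital equals n+g+δ: 0.26·k^(0.26−1) = 0.1. Solving, k_gold = (0.26/0.1)^(1/0.74) ≈ 3.6373.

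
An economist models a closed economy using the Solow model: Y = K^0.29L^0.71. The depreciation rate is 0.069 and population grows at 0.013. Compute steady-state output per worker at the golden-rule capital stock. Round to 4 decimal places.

n + δ = 0.013 + 0.069 = 0.082.
Maximizing c = f(k) − (n+δ)·k gives f'(k) = n+δ, i.e. 0.29·k^(0.29−1) = 0.082, so k_gold = (0.29/0.082)^(1/0.71) ≈ 5.9245.
Output: y_gold = k_gold^0.29 = 5.9245^0.29 ≈ 1.6752.

y_gold ≈ 1.6752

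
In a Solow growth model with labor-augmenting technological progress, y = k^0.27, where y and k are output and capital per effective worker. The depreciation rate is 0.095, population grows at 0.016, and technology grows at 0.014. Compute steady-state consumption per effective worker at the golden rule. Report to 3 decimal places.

Capital per effective worker breaks even when investment replaces (n + g + δ)·k; here n + g + δ = 0.125.
At the golden rule the marginal product of capital equals n+g+δ: 0.27·k^(0.27−1) = 0.125. Solving, k_gold = (0.27/0.125)^(1/0.73) ≈ 2.8718.
y_gold = 2.8718^0.27 ≈ 1.3295.
c_gold = y_gold − (n+g+δ)·k_gold = 1.3295 − 0.125·2.8718 ≈ 0.9706.

c_gold ≈ 0.971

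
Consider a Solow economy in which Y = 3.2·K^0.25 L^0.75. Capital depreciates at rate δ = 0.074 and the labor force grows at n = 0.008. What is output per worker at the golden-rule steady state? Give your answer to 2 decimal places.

The effective depreciation rate is n + δ = 0.008 + 0.074 = 0.082.
Golden rule sets MPK = n+δ: 0.25·3.2·k^(0.25−1) = 0.082, so k_gold = (0.25·3.2/0.082)^(1/0.75) ≈ 20.8466.
Output: y_gold = 3.2·k_gold^0.25 = 3.2·20.8466^0.25 ≈ 6.8377.

y_gold ≈ 6.84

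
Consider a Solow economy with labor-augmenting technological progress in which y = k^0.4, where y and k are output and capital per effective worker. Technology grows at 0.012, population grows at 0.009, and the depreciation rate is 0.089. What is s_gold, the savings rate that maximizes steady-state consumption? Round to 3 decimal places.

n + g + δ = 0.009 + 0.012 + 0.089 = 0.11.
At the golden rule MPK = n+g+δ, and in any Cobb-Douglas steady state s = (n+g+δ)·k/y = MPK·k/y = capital's share 0.4.

s_gold = 0.400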